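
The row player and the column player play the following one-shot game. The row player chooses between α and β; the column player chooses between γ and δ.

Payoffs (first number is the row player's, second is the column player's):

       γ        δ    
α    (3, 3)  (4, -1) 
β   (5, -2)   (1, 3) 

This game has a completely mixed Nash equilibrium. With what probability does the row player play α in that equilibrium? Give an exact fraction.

5/9

Let r be the probability that the row player plays α. In a completely mixed equilibrium, the column player must be indifferent between γ and δ.
The column player's expected payoff from γ is 3r − 2(1−r); from δ it is −r + 3(1−r).
Setting these equal: 5r − 2 = −4r + 3, so r = 5/9.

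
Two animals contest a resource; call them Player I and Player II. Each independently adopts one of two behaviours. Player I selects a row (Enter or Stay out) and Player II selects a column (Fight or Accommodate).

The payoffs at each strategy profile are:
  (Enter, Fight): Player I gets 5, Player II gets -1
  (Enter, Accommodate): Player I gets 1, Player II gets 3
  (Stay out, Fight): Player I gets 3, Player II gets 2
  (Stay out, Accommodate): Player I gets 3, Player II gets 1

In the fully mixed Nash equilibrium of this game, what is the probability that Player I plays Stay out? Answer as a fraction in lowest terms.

4/5

Let r be the probability that Player I plays Enter. In a completely mixed equilibrium, Player II must be indifferent between Fight and Accommodate.
Player II's expected payoff from Fight is −r + 2(1−r); from Accommodate it is 3r + (1−r).
Setting these equal: −3r + 2 = 2r + 1, so r = 1/5.
Therefore Player I plays Stay out with probability 1 − 1/5 = 4/5.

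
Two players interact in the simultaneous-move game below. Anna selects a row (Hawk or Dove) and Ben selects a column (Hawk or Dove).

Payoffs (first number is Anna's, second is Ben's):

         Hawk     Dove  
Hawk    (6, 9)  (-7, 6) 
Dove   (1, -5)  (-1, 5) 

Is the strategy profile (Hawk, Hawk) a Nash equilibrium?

At (Hawk, Hawk), Anna earns 6; switching to Dove would give 1, so Anna has no profitable deviation.
Ben earns 9; switching to Dove would give 6, so Ben has no profitable deviation.
Neither player can gain by a unilateral deviation, so this profile is a Nash equilibrium.

Yes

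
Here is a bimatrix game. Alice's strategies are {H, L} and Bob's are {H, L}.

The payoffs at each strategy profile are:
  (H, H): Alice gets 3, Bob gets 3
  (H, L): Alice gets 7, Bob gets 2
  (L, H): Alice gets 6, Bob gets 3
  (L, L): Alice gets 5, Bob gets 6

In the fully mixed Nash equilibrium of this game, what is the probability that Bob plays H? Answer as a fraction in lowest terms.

2/5

Let c be the probability that Bob plays H. In a completely mixed equilibrium, Alice must be indifferent between H and L.
Alice's expected payoff from H is 3c + 7(1−c); from L it is 6c + 5(1−c).
Setting these equal: −4c + 7 = c + 5, so c = 2/5.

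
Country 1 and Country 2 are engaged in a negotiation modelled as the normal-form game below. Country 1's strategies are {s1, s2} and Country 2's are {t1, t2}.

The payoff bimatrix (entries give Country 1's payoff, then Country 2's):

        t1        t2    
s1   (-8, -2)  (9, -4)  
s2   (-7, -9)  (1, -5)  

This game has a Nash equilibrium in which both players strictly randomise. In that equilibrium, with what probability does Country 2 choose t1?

Let c be the probability that Country 2 plays t1. In a completely mixed equilibrium, Country 1 must be indifferent between s1 and s2.
Country 1's expected payoff from s1 is −8c + 9(1−c); from s2 it is −7c + (1−c).
Setting these equal: −17c + 9 = −8c + 1, so c = 8/9.

8/9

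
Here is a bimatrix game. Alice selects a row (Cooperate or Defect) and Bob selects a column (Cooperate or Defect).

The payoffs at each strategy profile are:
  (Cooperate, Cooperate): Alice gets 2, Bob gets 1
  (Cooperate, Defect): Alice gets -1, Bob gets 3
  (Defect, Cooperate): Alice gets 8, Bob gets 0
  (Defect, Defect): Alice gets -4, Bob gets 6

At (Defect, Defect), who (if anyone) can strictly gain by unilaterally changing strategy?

Alice

Alice at (Defect, Defect) earns -4; deviating to Cooperate yields -1 — a strict improvement.
Bob earns 6; deviating to Cooperate yields 0 — not better.
Only Alice has a strictly profitable deviation.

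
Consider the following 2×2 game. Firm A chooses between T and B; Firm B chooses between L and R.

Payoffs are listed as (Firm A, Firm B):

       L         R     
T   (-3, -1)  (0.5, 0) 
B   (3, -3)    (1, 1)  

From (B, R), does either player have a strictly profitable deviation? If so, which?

Neither

Firm A at (B, R) earns 1; deviating to T yields 0.5 — not better.
Firm B earns 1; deviating to L yields -3 — not better.
Neither player can strictly improve; the profile is a Nash equilibrium.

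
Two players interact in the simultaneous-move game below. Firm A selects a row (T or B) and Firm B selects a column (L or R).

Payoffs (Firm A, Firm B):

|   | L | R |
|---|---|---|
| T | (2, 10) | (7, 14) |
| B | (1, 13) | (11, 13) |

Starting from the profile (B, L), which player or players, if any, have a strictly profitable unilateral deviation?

Firm A at (B, L) earns 1; deviating to T yields 2 — a strict improvement.
Firm B earns 13; deviating to R yields 13 — not better.
Only Firm A has a strictly profitable deviation.

Firm A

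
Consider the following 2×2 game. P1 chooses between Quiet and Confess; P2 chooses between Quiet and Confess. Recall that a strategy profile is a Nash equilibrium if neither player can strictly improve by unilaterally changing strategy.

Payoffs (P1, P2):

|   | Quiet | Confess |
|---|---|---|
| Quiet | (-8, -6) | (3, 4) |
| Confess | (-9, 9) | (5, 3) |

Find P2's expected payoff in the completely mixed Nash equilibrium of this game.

First find p, the probability P1 plays Quiet, from P2's indifference between Quiet and Confess: −6p + 9(1−p) = 4p + 3(1−p), giving p = 3/8.
Since P2 is indifferent in equilibrium, P2's expected payoff equals the payoff from either column against (3/8, 5/8). Using Quiet: −6(3/8) + 9(5/8) = 27/8.

27/8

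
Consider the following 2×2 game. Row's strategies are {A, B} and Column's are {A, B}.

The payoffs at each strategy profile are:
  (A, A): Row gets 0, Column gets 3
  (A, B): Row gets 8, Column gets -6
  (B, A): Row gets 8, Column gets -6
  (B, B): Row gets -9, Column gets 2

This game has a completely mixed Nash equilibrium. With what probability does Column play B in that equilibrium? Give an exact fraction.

8/25

Let q be the probability that Column plays A. In a completely mixed equilibrium, Row must be indifferent between A and B.
Row's expected payoff from A is 8(1−q); from B it is 8q − 9(1−q).
Setting these equal: −8q + 8 = 17q − 9, so q = 17/25.
Therefore Column plays B with probability 1 − 17/25 = 8/25.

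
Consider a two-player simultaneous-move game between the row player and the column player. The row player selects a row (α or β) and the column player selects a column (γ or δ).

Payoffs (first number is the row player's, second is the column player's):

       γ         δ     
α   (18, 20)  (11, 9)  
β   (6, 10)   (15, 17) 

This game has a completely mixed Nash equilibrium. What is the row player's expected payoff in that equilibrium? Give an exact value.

First find y, the probability the column player plays γ, from the row player's indifference between α and β: 18y + 11(1−y) = 6y + 15(1−y), giving y = 1/4.
Since the row player is indifferent in equilibrium, the row player's expected payoff equals the payoff from either row against (1/4, 3/4). Using α: 18(1/4) + 11(3/4) = 51/4.

51/4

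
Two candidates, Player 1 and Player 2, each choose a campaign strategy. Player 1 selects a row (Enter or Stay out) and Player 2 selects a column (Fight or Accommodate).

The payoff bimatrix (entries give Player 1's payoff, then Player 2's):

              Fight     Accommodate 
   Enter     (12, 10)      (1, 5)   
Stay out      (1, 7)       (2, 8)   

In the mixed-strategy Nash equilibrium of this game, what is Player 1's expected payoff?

First find q, the probability Player 2 plays Fight, from Player 1's indifference between Enter and Stay out: 12q + (1−q) = q + 2(1−q), giving q = 1/12.
Since Player 1 is indifferent in equilibrium, Player 1's expected payoff equals the payoff from either row against (1/12, 11/12). Using Enter: 12(1/12) + (11/12) = 23/12.

23/12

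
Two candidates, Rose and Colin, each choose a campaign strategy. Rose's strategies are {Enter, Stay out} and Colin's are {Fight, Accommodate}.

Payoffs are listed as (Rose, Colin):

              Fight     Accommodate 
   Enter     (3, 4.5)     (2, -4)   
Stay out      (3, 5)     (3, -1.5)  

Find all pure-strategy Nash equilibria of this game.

(Enter, Fight): Rose gets 3 ≥ 3 from Stay out, and Colin gets 4.5 ≥ -4 from Accommodate — Nash equilibrium.
(Enter, Accommodate): Rose prefers Stay out (3 > 2); Colin prefers Fight (4.5 > -4) — not an equilibrium.
(Stay out, Fight): Rose gets 3 ≥ 3 from Enter, and Colin gets 5 ≥ -1.5 from Accommodate — Nash equilibrium.
(Stay out, Accommodate): Colin prefers Fight (5 > -1.5) — not an equilibrium.

(Enter, Fight) and (Stay out, Fight)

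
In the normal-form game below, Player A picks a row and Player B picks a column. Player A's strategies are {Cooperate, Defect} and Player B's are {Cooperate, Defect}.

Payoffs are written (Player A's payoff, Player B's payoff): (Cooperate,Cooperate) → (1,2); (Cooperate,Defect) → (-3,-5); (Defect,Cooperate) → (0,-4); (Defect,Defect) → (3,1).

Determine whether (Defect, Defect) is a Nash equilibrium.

Yes

At (Defect, Defect), Player A earns 3; switching to Cooperate would give -3, so Player A has no profitable deviation.
Player B earns 1; switching to Cooperate would give -4, so Player B has no profitable deviation.
Neither player can gain by a unilateral deviation, so this profile is a Nash equilibrium.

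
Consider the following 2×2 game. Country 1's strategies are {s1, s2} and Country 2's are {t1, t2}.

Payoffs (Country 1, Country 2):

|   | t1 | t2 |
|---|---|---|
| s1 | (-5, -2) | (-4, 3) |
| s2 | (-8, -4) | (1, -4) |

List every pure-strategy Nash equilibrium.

(s1, t1): Country 2 prefers t2 (3 > -2) — not an equilibrium.
(s1, t2): Country 1 prefers s2 (1 > -4) — not an equilibrium.
(s2, t1): Country 1 prefers s1 (-5 > -8) — not an equilibrium.
(s2, t2): Country 1 gets 1 ≥ -4 from s1, and Country 2 gets -4 ≥ -4 from t1 — Nash equilibrium.

(s2, t2)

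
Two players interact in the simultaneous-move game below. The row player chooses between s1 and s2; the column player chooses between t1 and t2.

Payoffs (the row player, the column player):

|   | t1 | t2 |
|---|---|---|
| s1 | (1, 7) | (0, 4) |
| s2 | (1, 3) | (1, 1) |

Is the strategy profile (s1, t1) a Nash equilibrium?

Yes

At (s1, t1), the row player earns 1; switching to s2 would give 1, so the row player has no profitable deviation.
The column player earns 7; switching to t2 would give 4, so the column player has no profitable deviation.
Neither player can gain by a unilateral deviation, so this profile is a Nash equilibrium.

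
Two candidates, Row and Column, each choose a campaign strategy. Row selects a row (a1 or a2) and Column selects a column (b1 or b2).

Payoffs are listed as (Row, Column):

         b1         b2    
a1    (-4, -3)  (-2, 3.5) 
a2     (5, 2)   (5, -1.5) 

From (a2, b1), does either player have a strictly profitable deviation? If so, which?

Row at (a2, b1) earns 5; deviating to a1 yields -4 — not better.
Column earns 2; deviating to b2 yields -1.5 — not better.
Neither player can strictly improve; the profile is a Nash equilibrium.

Neither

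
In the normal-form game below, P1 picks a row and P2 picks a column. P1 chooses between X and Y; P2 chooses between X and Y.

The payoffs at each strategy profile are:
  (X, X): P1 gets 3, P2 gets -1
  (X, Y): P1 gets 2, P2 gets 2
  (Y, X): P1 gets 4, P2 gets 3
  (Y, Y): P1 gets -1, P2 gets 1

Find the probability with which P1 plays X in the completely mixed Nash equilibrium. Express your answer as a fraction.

2/5

Let p be the probability that P1 plays X. In a completely mixed equilibrium, P2 must be indifferent between X and Y.
P2's expected payoff from X is −p + 3(1−p); from Y it is 2p + (1−p).
Setting these equal: −4p + 3 = p + 1, so p = 2/5.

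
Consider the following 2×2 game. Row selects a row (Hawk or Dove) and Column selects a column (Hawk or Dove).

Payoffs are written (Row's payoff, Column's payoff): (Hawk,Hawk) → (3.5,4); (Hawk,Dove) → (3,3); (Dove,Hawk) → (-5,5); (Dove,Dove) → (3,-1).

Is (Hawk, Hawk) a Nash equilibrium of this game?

Yes

At (Hawk, Hawk), Row earns 3.5; switching to Dove would give -5, so Row has no profitable deviation.
Column earns 4; switching to Dove would give 3, so Column has no profitable deviation.
Neither player can gain by a unilateral deviation, so this profile is a Nash equilibrium.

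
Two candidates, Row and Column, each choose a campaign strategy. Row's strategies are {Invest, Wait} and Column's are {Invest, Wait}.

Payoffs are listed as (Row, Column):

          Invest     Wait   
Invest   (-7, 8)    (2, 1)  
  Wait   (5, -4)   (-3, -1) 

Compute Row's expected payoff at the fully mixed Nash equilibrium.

First find y, the probability Column plays Invest, from Row's indifference between Invest and Wait: −7y + 2(1−y) = 5y − 3(1−y), giving y = 5/17.
Since Row is indifferent in equilibrium, Row's expected payoff equals the payoff from either row against (5/17, 12/17). Using Invest: −7(5/17) + 2(12/17) = -11/17.

-11/17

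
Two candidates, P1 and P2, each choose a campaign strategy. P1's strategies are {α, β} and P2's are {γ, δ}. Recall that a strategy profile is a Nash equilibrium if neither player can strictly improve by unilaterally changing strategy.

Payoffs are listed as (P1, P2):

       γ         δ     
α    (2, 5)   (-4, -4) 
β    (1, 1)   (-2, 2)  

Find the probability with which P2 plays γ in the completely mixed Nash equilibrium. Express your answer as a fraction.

Let q be the probability that P2 plays γ. In a completely mixed equilibrium, P1 must be indifferent between α and β.
P1's expected payoff from α is 2q − 4(1−q); from β it is q − 2(1−q).
Setting these equal: 6q − 4 = 3q − 2, so q = 2/3.

2/3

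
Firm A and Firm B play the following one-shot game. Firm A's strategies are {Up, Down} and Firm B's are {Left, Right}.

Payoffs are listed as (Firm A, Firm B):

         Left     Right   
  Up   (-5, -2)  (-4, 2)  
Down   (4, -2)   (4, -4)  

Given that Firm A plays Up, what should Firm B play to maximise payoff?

Right

Against Up, Firm B earns -2 from Left and 2 from Right.
So Right is the best response.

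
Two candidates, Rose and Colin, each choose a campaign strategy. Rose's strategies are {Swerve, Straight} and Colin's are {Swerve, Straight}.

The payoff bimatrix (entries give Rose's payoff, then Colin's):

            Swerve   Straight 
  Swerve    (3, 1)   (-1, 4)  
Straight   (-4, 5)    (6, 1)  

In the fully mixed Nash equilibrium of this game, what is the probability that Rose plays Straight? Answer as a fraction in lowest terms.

3/7

Let r be the probability that Rose plays Swerve. In a completely mixed equilibrium, Colin must be indifferent between Swerve and Straight.
Colin's expected payoff from Swerve is r + 5(1−r); from Straight it is 4r + (1−r).
Setting these equal: −4r + 5 = 3r + 1, so r = 4/7.
Therefore Rose plays Straight with probability 1 − 4/7 = 3/7.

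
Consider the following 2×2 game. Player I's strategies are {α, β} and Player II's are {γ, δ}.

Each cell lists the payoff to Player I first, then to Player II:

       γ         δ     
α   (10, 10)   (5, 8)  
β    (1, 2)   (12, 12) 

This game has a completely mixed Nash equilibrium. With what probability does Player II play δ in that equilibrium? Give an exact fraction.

9/16

Let c be the probability that Player II plays γ. In a completely mixed equilibrium, Player I must be indifferent between α and β.
Player I's expected payoff from α is 10c + 5(1−c); from β it is c + 12(1−c).
Setting these equal: 5c + 5 = −11c + 12, so c = 7/16.
Therefore Player II plays δ with probability 1 − 7/16 = 9/16.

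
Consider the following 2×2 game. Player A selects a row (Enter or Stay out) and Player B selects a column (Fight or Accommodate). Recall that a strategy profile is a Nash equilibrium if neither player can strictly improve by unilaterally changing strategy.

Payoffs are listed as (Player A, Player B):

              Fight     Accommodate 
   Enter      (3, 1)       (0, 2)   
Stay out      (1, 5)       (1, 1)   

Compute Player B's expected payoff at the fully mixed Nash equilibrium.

First find x, the probability Player A plays Enter, from Player B's indifference between Fight and Accommodate: x + 5(1−x) = 2x + (1−x), giving x = 4/5.
Since Player B is indifferent in equilibrium, Player B's expected payoff equals the payoff from either column against (4/5, 1/5). Using Fight: (4/5) + 5(1/5) = 9/5.

9/5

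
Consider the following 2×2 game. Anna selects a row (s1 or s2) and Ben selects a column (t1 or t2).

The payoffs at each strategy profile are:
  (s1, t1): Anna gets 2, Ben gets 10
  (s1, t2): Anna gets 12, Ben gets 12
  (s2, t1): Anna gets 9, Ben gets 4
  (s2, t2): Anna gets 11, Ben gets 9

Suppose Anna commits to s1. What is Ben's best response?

Against s1, Ben earns 10 from t1 and 12 from t2.
So t2 is the best response.

t2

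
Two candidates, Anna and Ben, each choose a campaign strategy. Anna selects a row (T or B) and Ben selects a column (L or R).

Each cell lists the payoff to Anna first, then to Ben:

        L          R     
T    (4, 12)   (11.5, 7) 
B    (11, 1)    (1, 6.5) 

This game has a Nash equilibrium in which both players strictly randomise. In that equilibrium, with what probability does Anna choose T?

Let p be the probability that Anna plays T. In a completely mixed equilibrium, Ben must be indifferent between L and R.
Ben's expected payoff from L is 12p + (1−p); from R it is 7p + 6.5(1−p).
Setting these equal: 11p + 1 = 0.5p + 6.5, so p = 11/21.

11/21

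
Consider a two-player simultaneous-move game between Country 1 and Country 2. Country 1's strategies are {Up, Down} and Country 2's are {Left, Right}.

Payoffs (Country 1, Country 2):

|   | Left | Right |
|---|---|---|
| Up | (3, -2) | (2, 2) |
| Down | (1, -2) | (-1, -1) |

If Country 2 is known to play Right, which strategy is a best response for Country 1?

Against Right, Country 1 earns 2 from Up and -1 from Down.
So Up is the best response.

Up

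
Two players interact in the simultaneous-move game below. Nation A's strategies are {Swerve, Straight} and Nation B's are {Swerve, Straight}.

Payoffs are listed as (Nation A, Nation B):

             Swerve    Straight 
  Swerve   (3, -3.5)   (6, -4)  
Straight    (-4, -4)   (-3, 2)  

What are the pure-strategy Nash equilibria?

(Swerve, Swerve)

(Swerve, Swerve): Nation A gets 3 ≥ -4 from Straight, and Nation B gets -3.5 ≥ -4 from Straight — Nash equilibrium.
(Swerve, Straight): Nation B prefers Swerve (-3.5 > -4) — not an equilibrium.
(Straight, Swerve): Nation A prefers Swerve (3 > -4); Nation B prefers Straight (2 > -4) — not an equilibrium.
(Straight, Straight): Nation A prefers Swerve (6 > -3) — not an equilibrium.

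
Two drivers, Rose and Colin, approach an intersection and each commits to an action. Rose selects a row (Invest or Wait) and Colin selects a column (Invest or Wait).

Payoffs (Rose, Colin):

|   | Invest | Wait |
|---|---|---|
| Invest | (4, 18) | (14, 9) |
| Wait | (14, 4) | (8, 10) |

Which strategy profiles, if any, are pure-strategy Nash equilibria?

(Invest, Invest): Rose prefers Wait (14 > 4) — not an equilibrium.
(Invest, Wait): Colin prefers Invest (18 > 9) — not an equilibrium.
(Wait, Invest): Colin prefers Wait (10 > 4) — not an equilibrium.
(Wait, Wait): Rose prefers Invest (14 > 8) — not an equilibrium.

none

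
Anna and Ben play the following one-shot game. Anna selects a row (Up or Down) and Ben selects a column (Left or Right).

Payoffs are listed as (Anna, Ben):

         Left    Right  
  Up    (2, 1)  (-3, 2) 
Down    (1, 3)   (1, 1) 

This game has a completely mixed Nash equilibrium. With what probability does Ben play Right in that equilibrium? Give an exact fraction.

1/5

Let q be the probability that Ben plays Left. In a completely mixed equilibrium, Anna must be indifferent between Up and Down.
Anna's expected payoff from Up is 2q − 3(1−q); from Down it is q + (1−q).
Setting these equal: 5q − 3 = 1, so q = 4/5.
Therefore Ben plays Right with probability 1 − 4/5 = 1/5.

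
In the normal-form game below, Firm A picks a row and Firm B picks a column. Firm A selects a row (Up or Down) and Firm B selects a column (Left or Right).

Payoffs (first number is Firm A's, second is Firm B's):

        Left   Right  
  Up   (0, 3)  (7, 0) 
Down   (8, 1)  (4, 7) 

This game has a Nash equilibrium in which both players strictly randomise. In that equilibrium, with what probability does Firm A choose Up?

Let x be the probability that Firm A plays Up. In a completely mixed equilibrium, Firm B must be indifferent between Left and Right.
Firm B's expected payoff from Left is 3x + (1−x); from Right it is 7(1−x).
Setting these equal: 2x + 1 = −7x + 7, so x = 2/3.

2/3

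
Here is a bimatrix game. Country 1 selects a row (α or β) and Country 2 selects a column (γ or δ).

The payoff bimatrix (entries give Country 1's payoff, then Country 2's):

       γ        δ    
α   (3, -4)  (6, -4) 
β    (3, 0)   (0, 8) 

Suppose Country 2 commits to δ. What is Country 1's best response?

α

Against δ, Country 1 earns 6 from α and 0 from β.
So α is the best response.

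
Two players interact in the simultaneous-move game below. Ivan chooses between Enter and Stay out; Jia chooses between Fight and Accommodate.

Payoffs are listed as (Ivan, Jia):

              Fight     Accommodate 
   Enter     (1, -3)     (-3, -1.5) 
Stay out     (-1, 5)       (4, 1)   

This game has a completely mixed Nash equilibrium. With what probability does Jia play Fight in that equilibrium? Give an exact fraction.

Let q be the probability that Jia plays Fight. In a completely mixed equilibrium, Ivan must be indifferent between Enter and Stay out.
Ivan's expected payoff from Enter is q − 3(1−q); from Stay out it is −q + 4(1−q).
Setting these equal: 4q − 3 = −5q + 4, so q = 7/9.

7/9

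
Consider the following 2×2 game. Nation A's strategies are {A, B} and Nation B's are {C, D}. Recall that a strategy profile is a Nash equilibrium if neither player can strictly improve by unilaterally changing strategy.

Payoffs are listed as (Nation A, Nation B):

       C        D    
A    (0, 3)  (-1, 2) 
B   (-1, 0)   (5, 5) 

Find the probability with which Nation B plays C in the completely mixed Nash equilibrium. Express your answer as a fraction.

Let y be the probability that Nation B plays C. In a completely mixed equilibrium, Nation A must be indifferent between A and B.
Nation A's expected payoff from A is −(1−y); from B it is −y + 5(1−y).
Setting these equal: y − 1 = −6y + 5, so y = 6/7.

6/7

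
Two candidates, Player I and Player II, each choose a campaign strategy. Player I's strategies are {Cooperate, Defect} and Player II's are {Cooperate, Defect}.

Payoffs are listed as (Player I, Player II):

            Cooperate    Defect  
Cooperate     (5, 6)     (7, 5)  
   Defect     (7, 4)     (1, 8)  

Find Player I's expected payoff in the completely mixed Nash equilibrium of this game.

11/2

First find y, the probability Player II plays Cooperate, from Player I's indifference between Cooperate and Defect: 5y + 7(1−y) = 7y + (1−y), giving y = 3/4.
Since Player I is indifferent in equilibrium, Player I's expected payoff equals the payoff from either row against (3/4, 1/4). Using Cooperate: 5(3/4) + 7(1/4) = 11/2.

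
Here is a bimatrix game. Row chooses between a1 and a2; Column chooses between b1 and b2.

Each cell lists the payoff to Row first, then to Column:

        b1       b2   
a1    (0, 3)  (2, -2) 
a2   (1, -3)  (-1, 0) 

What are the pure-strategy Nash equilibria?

none

(a1, b1): Row prefers a2 (1 > 0) — not an equilibrium.
(a1, b2): Column prefers b1 (3 > -2) — not an equilibrium.
(a2, b1): Column prefers b2 (0 > -3) — not an equilibrium.
(a2, b2): Row prefers a1 (2 > -1) — not an equilibrium.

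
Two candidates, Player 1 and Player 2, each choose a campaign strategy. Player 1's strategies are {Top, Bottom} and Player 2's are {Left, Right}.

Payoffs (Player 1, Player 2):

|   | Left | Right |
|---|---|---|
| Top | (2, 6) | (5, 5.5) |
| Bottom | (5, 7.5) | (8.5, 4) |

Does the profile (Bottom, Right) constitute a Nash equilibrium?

No

At (Bottom, Right), Player 1 earns 8.5; switching to Top would give 5, so Player 1 has no profitable deviation.
Player 2 earns 4; switching to Left would give 7.5, so Player 2 would deviate.
Since at least one player can profitably deviate, this is not a Nash equilibrium.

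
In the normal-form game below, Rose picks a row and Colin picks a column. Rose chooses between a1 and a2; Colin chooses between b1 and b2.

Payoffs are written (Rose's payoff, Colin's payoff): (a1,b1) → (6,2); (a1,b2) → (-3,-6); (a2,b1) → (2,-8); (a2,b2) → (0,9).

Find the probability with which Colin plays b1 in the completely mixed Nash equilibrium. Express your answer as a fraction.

3/7

Let q be the probability that Colin plays b1. In a completely mixed equilibrium, Rose must be indifferent between a1 and a2.
Rose's expected payoff from a1 is 6q − 3(1−q); from a2 it is 2q.
Setting these equal: 9q − 3 = 2q, so q = 3/7.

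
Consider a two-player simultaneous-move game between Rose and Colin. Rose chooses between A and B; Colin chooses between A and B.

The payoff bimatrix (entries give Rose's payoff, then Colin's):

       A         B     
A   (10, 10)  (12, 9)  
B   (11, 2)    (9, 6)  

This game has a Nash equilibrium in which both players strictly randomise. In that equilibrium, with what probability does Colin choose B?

Let c be the probability that Colin plays A. In a completely mixed equilibrium, Rose must be indifferent between A and B.
Rose's expected payoff from A is 10c + 12(1−c); from B it is 11c + 9(1−c).
Setting these equal: −2c + 12 = 2c + 9, so c = 3/4.
Therefore Colin plays B with probability 1 − 3/4 = 1/4.

1/4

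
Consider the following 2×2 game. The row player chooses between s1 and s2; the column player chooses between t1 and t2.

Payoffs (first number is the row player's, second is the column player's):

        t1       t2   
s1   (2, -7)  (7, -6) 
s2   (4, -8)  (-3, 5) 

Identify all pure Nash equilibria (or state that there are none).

(s1, t1): the row player prefers s2 (4 > 2); the column player prefers t2 (-6 > -7) — not an equilibrium.
(s1, t2): the row player gets 7 ≥ -3 from s2, and the column player gets -6 ≥ -7 from t1 — Nash equilibrium.
(s2, t1): the column player prefers t2 (5 > -8) — not an equilibrium.
(s2, t2): the row player prefers s1 (7 > -3) — not an equilibrium.

(s1, t2)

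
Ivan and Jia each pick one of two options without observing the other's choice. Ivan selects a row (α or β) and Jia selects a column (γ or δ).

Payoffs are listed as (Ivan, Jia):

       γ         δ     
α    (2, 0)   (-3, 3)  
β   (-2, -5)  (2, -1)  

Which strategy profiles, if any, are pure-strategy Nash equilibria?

(α, γ): Jia prefers δ (3 > 0) — not an equilibrium.
(α, δ): Ivan prefers β (2 > -3) — not an equilibrium.
(β, γ): Ivan prefers α (2 > -2); Jia prefers δ (-1 > -5) — not an equilibrium.
(β, δ): Ivan gets 2 ≥ -3 from α, and Jia gets -1 ≥ -5 from γ — Nash equilibrium.

(β, δ)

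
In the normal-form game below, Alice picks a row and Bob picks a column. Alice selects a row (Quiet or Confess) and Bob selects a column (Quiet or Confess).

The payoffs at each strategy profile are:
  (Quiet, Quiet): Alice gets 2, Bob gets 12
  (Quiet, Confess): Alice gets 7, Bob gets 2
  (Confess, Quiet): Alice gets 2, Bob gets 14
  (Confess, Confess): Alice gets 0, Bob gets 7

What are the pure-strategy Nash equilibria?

(Quiet, Quiet): Alice gets 2 ≥ 2 from Confess, and Bob gets 12 ≥ 2 from Confess — Nash equilibrium.
(Quiet, Confess): Bob prefers Quiet (12 > 2) — not an equilibrium.
(Confess, Quiet): Alice gets 2 ≥ 2 from Quiet, and Bob gets 14 ≥ 7 from Confess — Nash equilibrium.
(Confess, Confess): Alice prefers Quiet (7 > 0); Bob prefers Quiet (14 > 7) — not an equilibrium.

(Quiet, Quiet) and (Confess, Quiet)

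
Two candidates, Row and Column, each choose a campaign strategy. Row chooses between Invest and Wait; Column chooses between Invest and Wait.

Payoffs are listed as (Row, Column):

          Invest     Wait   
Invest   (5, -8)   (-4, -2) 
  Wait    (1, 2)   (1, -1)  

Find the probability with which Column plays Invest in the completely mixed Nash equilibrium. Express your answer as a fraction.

Let y be the probability that Column plays Invest. In a completely mixed equilibrium, Row must be indifferent between Invest and Wait.
Row's expected payoff from Invest is 5y − 4(1−y); from Wait it is y + (1−y).
Setting these equal: 9y − 4 = 1, so y = 5/9.

5/9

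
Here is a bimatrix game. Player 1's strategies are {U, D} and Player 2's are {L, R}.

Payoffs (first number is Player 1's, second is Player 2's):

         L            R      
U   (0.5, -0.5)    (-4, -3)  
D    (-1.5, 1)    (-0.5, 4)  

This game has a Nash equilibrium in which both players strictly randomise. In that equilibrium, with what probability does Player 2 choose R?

4/11

Let y be the probability that Player 2 plays L. In a completely mixed equilibrium, Player 1 must be indifferent between U and D.
Player 1's expected payoff from U is 0.5y − 4(1−y); from D it is −1.5y − 0.5(1−y).
Setting these equal: 4.5y − 4 = −y − 0.5, so y = 7/11.
Therefore Player 2 plays R with probability 1 − 7/11 = 4/11.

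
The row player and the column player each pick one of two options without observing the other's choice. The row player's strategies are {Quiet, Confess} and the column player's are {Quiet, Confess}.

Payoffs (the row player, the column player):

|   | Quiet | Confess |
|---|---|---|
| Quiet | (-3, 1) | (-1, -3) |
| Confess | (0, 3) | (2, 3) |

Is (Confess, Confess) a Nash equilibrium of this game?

Yes

At (Confess, Confess), the row player earns 2; switching to Quiet would give -1, so the row player has no profitable deviation.
The column player earns 3; switching to Quiet would give 3, so the column player has no profitable deviation.
Neither player can gain by a unilateral deviation, so this profile is a Nash equilibrium.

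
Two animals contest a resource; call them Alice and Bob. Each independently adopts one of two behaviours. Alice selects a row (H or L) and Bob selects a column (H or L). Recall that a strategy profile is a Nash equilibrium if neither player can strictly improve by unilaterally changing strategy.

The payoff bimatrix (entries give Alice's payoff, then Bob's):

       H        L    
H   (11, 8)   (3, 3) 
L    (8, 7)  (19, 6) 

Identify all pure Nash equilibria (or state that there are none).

(H, H)

(H, H): Alice gets 11 ≥ 8 from L, and Bob gets 8 ≥ 3 from L — Nash equilibrium.
(H, L): Alice prefers L (19 > 3); Bob prefers H (8 > 3) — not an equilibrium.
(L, H): Alice prefers H (11 > 8) — not an equilibrium.
(L, L): Bob prefers H (7 > 6) — not an equilibrium.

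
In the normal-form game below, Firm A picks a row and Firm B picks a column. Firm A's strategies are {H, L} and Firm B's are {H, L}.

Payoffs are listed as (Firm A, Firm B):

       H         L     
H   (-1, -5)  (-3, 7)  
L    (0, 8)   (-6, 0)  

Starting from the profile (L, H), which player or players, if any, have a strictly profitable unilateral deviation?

Firm A at (L, H) earns 0; deviating to H yields -1 — not better.
Firm B earns 8; deviating to L yields 0 — not better.
Neither player can strictly improve; the profile is a Nash equilibrium.

Neither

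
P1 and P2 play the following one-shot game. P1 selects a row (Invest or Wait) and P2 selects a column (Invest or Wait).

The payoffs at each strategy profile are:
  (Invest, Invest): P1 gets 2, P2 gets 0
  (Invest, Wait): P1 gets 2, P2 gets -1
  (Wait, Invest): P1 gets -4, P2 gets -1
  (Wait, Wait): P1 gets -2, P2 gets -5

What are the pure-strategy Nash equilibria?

(Invest, Invest): P1 gets 2 ≥ -4 from Wait, and P2 gets 0 ≥ -1 from Wait — Nash equilibrium.
(Invest, Wait): P2 prefers Invest (0 > -1) — not an equilibrium.
(Wait, Invest): P1 prefers Invest (2 > -4) — not an equilibrium.
(Wait, Wait): P1 prefers Invest (2 > -2); P2 prefers Invest (-1 > -5) — not an equilibrium.

(Invest, Invest)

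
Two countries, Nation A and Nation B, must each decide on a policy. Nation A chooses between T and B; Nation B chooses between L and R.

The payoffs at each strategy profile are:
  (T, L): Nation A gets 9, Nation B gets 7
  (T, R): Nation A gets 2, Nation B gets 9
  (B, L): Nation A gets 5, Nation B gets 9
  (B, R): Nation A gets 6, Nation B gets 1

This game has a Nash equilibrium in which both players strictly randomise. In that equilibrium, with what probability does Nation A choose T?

4/5

Let p be the probability that Nation A plays T. In a completely mixed equilibrium, Nation B must be indifferent between L and R.
Nation B's expected payoff from L is 7p + 9(1−p); from R it is 9p + (1−p).
Setting these equal: −2p + 9 = 8p + 1, so p = 4/5.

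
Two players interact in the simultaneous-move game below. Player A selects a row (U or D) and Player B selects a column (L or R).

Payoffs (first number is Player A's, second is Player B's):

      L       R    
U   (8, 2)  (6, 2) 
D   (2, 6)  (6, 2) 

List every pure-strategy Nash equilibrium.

(U, L): Player A gets 8 ≥ 2 from D, and Player B gets 2 ≥ 2 from R — Nash equilibrium.
(U, R): Player A gets 6 ≥ 6 from D, and Player B gets 2 ≥ 2 from L — Nash equilibrium.
(D, L): Player A prefers U (8 > 2) — not an equilibrium.
(D, R): Player B prefers L (6 > 2) — not an equilibrium.

(U, L) and (U, R)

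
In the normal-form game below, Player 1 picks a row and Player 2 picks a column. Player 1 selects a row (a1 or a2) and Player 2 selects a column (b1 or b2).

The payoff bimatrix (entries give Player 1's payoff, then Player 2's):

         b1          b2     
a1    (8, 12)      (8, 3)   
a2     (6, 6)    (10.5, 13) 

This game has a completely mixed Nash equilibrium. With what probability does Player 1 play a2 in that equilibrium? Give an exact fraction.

9/16

Let p be the probability that Player 1 plays a1. In a completely mixed equilibrium, Player 2 must be indifferent between b1 and b2.
Player 2's expected payoff from b1 is 12p + 6(1−p); from b2 it is 3p + 13(1−p).
Setting these equal: 6p + 6 = −10p + 13, so p = 7/16.
Therefore Player 1 plays a2 with probability 1 − 7/16 = 9/16.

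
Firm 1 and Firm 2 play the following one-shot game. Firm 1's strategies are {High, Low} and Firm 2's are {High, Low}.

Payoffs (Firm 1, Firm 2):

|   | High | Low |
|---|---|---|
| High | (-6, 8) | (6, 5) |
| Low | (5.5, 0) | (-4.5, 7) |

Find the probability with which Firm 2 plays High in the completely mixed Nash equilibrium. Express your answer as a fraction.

Let y be the probability that Firm 2 plays High. In a completely mixed equilibrium, Firm 1 must be indifferent between High and Low.
Firm 1's expected payoff from High is −6y + 6(1−y); from Low it is 5.5y − 4.5(1−y).
Setting these equal: −12y + 6 = 10y − 4.5, so y = 21/44.

21/44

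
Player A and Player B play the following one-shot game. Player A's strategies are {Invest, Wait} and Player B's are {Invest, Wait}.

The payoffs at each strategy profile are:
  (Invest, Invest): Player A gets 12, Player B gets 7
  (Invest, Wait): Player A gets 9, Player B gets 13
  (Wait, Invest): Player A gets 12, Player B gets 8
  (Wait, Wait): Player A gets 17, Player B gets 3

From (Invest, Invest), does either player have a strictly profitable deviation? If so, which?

Player A at (Invest, Invest) earns 12; deviating to Wait yields 12 — not better.
Player B earns 7; deviating to Wait yields 13 — a strict improvement.
Only Player B has a strictly profitable deviation.

Player B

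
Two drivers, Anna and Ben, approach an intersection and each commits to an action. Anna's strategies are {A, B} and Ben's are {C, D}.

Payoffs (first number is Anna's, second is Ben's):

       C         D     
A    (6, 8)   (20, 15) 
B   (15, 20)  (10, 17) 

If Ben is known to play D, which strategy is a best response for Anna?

Against D, Anna earns 20 from A and 10 from B.
So A is the best response.

A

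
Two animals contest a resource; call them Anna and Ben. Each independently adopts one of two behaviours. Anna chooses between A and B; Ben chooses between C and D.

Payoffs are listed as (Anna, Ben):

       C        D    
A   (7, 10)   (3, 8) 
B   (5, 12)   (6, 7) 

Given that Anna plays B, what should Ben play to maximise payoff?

Against B, Ben earns 12 from C and 7 from D.
So C is the best response.

C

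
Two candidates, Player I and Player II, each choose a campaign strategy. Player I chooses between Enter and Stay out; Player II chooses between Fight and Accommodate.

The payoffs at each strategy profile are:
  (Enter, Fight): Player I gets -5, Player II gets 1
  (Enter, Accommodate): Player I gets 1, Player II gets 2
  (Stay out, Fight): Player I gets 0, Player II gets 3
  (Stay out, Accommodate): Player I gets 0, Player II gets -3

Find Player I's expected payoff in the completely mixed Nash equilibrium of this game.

First find y, the probability Player II plays Fight, from Player I's indifference between Enter and Stay out: −5y + (1−y) = 0, giving y = 1/6.
Since Player I is indifferent in equilibrium, Player I's expected payoff equals the payoff from either row against (1/6, 5/6). Using Enter: −5(1/6) + (5/6) = 0.

0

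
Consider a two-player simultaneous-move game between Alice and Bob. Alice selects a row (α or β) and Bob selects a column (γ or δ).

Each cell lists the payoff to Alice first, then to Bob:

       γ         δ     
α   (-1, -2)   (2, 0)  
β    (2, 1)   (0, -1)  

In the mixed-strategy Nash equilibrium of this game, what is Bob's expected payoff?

-1/2

First find p, the probability Alice plays α, from Bob's indifference between γ and δ: −2p + (1−p) = −(1−p), giving p = 1/2.
Since Bob is indifferent in equilibrium, Bob's expected payoff equals the payoff from either column against (1/2, 1/2). Using γ: −2(1/2) + (1/2) = -1/2.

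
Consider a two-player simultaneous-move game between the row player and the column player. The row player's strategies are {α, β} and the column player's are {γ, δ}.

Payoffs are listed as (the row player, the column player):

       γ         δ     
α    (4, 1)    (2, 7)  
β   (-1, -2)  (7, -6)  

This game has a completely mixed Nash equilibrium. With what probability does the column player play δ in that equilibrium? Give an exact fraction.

Let y be the probability that the column player plays γ. In a completely mixed equilibrium, the row player must be indifferent between α and β.
The row player's expected payoff from α is 4y + 2(1−y); from β it is −y + 7(1−y).
Setting these equal: 2y + 2 = −8y + 7, so y = 1/2.
Therefore the column player plays δ with probability 1 − 1/2 = 1/2.

1/2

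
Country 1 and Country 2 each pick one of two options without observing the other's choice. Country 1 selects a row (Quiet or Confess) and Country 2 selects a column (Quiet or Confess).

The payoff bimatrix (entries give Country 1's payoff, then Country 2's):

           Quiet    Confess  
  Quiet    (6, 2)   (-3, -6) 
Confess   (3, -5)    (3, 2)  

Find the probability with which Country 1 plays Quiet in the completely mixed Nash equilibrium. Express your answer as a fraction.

Let r be the probability that Country 1 plays Quiet. In a completely mixed equilibrium, Country 2 must be indifferent between Quiet and Confess.
Country 2's expected payoff from Quiet is 2r − 5(1−r); from Confess it is −6r + 2(1−r).
Setting these equal: 7r − 5 = −8r + 2, so r = 7/15.

7/15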